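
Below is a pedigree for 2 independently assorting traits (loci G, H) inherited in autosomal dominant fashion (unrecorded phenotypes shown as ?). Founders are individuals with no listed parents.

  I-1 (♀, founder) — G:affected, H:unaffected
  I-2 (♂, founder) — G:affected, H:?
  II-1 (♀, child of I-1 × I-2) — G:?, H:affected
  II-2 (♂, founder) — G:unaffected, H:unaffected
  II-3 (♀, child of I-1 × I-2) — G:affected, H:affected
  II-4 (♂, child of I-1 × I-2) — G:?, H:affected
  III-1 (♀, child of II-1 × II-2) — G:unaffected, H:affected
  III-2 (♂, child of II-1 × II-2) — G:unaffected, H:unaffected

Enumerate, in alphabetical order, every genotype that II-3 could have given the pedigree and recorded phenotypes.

II-3 ∈ {GG Hh, Gg Hh}

G/I-1 aff ·: Gg|GG
G/I-2 aff ·: Gg|GG
G/II-1 ? I-1×I-2: gg|Gg
G/II-2 un ·: gg
G/II-3 aff I-1×I-2: Gg|GG
G/II-4 ? I-1×I-2: gg|Gg|GG
G/III-1 un II-1×II-2: gg
G/III-2 un II-1×II-2: gg
⇒ G over [I-1,I-2,II-1,II-2,II-3,II-4,III-1,III-2]: 20 consistent
H/I-1 un ·: hh
H/I-2 ? ·: Hh|HH
H/II-1 aff I-1×I-2: Hh
H/II-2 un ·: hh
H/II-3 aff I-1×I-2: Hh
H/II-4 aff I-1×I-2: Hh
H/III-1 aff II-1×II-2: Hh
H/III-2 un II-1×II-2: hh
⇒ H over [I-1,I-2,II-1,II-2,II-3,II-4,III-1,III-2]: 2 consistent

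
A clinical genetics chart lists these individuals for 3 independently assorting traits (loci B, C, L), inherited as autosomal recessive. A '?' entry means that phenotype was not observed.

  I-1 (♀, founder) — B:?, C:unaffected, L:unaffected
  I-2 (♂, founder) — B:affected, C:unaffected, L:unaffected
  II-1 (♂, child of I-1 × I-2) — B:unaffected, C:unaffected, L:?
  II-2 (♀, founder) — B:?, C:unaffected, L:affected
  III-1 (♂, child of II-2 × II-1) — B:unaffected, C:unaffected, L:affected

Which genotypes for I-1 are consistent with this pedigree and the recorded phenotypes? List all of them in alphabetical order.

I-1 ∈ {BB CC LL, BB CC Ll, BB Cc LL, BB Cc Ll, Bb CC LL, Bb CC Ll, Bb Cc LL, Bb Cc Ll}

B/I-1 ? ·: BB|Bb
B/I-2 aff ·: bb
B/II-1 un I-1×I-2: Bb
B/II-2 ? ·: BB|Bb|bb
B/III-1 un II-2×II-1: BB|Bb
⇒ B over [I-1,I-2,II-1,II-2,III-1]: 10 consistent
C/I-1 un ·: CC|Cc
C/I-2 un ·: CC|Cc
C/II-1 un I-1×I-2: CC|Cc
C/II-2 un ·: CC|Cc
C/III-1 un II-2×II-1: CC|Cc
⇒ C over [I-1,I-2,II-1,II-2,III-1]: 24 consistent
L/I-1 un ·: LL|Ll
L/I-2 un ·: LL|Ll
L/II-1 ? I-1×I-2: Ll|ll
L/II-2 aff ·: ll
L/III-1 aff II-2×II-1: ll
⇒ L over [I-1,I-2,II-1,II-2,III-1]: 4 consistent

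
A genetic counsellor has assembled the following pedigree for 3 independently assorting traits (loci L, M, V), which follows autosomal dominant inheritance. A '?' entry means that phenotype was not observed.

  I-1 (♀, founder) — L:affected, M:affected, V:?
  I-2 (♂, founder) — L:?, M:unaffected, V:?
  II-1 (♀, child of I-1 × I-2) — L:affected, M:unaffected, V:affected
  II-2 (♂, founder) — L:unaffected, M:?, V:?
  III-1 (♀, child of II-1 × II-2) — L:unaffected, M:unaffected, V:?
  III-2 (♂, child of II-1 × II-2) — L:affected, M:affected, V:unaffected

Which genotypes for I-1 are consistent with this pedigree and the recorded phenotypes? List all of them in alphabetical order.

I-1 ∈ {LL Mm VV, LL Mm Vv, LL Mm vv, Ll Mm VV, Ll Mm Vv, Ll Mm vv}

L/I-1 aff ·: Ll|LL
L/I-2 ? ·: ll|Ll|LL
L/II-1 aff I-1×I-2: Ll
L/II-2 un ·: ll
L/III-1 un II-1×II-2: ll
L/III-2 aff II-1×II-2: Ll
⇒ L over [I-1,I-2,II-1,II-2,III-1,III-2]: 5 consistent
M/I-1 aff ·: Mm
M/I-2 un ·: mm
M/II-1 un I-1×I-2: mm
M/II-2 ? ·: Mm
M/III-1 un II-1×II-2: mm
M/III-2 aff II-1×II-2: Mm
⇒ M over [I-1,I-2,II-1,II-2,III-1,III-2]: 1 consistent
V/I-1 ? ·: vv|Vv|VV
V/I-2 ? ·: vv|Vv|VV
V/II-1 aff I-1×I-2: Vv
V/II-2 ? ·: vv|Vv
V/III-1 ? II-1×II-2: vv|Vv|VV
V/III-2 un II-1×II-2: vv
⇒ V over [I-1,I-2,II-1,II-2,III-1,III-2]: 35 consistent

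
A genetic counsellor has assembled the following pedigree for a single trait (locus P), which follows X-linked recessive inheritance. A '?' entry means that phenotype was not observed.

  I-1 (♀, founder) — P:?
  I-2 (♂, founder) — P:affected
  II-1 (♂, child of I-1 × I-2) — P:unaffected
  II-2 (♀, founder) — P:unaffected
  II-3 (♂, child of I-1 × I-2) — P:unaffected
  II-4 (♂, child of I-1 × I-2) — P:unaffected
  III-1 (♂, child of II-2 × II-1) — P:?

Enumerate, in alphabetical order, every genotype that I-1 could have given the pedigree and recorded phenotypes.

I-1 ∈ {X^PX^P, X^PX^p}

P/I-1 ? ·: X^PX^P|X^PX^p
P/I-2 aff ·: X^pY
P/II-1 un I-1×I-2: X^PY
P/II-2 un ·: X^PX^P|X^PX^p
P/II-3 un I-1×I-2: X^PY
P/II-4 un I-1×I-2: X^PY
P/III-1 ? II-2×II-1: X^PY|X^pY
⇒ P over [I-1,I-2,II-1,II-2,II-3,II-4,III-1]: 6 consistent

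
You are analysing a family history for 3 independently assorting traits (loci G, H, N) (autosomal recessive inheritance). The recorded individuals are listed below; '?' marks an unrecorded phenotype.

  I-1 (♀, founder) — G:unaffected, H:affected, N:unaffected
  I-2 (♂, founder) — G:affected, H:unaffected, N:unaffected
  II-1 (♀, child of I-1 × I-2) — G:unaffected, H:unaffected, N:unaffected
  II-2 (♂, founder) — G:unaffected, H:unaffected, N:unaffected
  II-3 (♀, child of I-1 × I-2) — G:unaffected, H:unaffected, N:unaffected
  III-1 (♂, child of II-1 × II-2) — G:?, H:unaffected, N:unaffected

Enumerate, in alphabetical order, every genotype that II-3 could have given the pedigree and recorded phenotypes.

II-3 ∈ {Gg Hh NN, Gg Hh Nn}

G/I-1 un ·: GG|Gg
G/I-2 aff ·: gg
G/II-1 un I-1×I-2: Gg
G/II-2 un ·: GG|Gg
G/II-3 un I-1×I-2: Gg
G/III-1 ? II-1×II-2: GG|Gg|gg
⇒ G over [I-1,I-2,II-1,II-2,II-3,III-1]: 10 consistent
H/I-1 aff ·: hh
H/I-2 un ·: HH|Hh
H/II-1 un I-1×I-2: Hh
H/II-2 un ·: HH|Hh
H/II-3 un I-1×I-2: Hh
H/III-1 un II-1×II-2: HH|Hh
⇒ H over [I-1,I-2,II-1,II-2,II-3,III-1]: 8 consistent
N/I-1 un ·: NN|Nn
N/I-2 un ·: NN|Nn
N/II-1 un I-1×I-2: NN|Nn
N/II-2 un ·: NN|Nn
N/II-3 un I-1×I-2: NN|Nn
N/III-1 un II-1×II-2: NN|Nn
⇒ N over [I-1,I-2,II-1,II-2,II-3,III-1]: 45 consistent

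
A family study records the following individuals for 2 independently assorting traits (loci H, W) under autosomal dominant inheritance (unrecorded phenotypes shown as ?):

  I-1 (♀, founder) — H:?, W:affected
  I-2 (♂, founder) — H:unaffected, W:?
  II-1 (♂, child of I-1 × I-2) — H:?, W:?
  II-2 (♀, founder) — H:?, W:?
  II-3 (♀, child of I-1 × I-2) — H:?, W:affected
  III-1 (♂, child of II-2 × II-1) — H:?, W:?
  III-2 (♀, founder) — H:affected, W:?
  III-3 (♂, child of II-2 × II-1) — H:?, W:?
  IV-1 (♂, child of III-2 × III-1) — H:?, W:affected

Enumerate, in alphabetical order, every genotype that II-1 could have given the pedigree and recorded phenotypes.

H/I-1 ? ·: hh|Hh|HH
H/I-2 un ·: hh
H/II-1 ? I-1×I-2: hh|Hh
H/II-2 ? ·: hh|Hh|HH
H/II-3 ? I-1×I-2: hh|Hh
H/III-1 ? II-2×II-1: hh|Hh|HH
H/III-2 aff ·: Hh|HH
H/III-3 ? II-2×II-1: hh|Hh|HH
H/IV-1 ? III-2×III-1: hh|Hh|HH
⇒ H over [I-1,I-2,II-1,II-2,II-3,III-1,III-2,III-3,IV-1]: 267 consistent
W/I-1 aff ·: Ww|WW
W/I-2 ? ·: ww|Ww|WW
W/II-1 ? I-1×I-2: ww|Ww|WW
W/II-2 ? ·: ww|Ww|WW
W/II-3 aff I-1×I-2: Ww|WW
W/III-1 ? II-2×II-1: ww|Ww|WW
W/III-2 ? ·: ww|Ww|WW
W/III-3 ? II-2×II-1: ww|Ww|WW
W/IV-1 aff III-2×III-1: Ww|WW
⇒ W over [I-1,I-2,II-1,II-2,II-3,III-1,III-2,III-3,IV-1]: 772 consistent

II-1 ∈ {Hh WW, Hh Ww, Hh ww, hh WW, hh Ww, hh ww}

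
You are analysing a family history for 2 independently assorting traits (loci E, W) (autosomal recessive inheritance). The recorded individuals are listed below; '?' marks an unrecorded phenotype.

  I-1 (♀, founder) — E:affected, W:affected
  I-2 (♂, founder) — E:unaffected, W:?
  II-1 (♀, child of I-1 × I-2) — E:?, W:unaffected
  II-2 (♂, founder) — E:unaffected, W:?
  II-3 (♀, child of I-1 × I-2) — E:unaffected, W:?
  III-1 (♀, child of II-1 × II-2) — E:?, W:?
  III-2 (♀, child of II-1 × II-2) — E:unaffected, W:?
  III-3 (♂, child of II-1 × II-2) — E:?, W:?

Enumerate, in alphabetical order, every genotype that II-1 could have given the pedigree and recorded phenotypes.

II-1 ∈ {Ee Ww, ee Ww}

E/I-1 aff ·: ee
E/I-2 un ·: EE|Ee
E/II-1 ? I-1×I-2: Ee|ee
E/II-2 un ·: EE|Ee
E/II-3 un I-1×I-2: Ee
E/III-1 ? II-1×II-2: EE|Ee|ee
E/III-2 un II-1×II-2: EE|Ee
E/III-3 ? II-1×II-2: EE|Ee|ee
⇒ E over [I-1,I-2,II-1,II-2,II-3,III-1,III-2,III-3]: 57 consistent
W/I-1 aff ·: ww
W/I-2 ? ·: WW|Ww
W/II-1 un I-1×I-2: Ww
W/II-2 ? ·: WW|Ww|ww
W/II-3 ? I-1×I-2: Ww|ww
W/III-1 ? II-1×II-2: WW|Ww|ww
W/III-2 ? II-1×II-2: WW|Ww|ww
W/III-3 ? II-1×II-2: WW|Ww|ww
⇒ W over [I-1,I-2,II-1,II-2,II-3,III-1,III-2,III-3]: 129 consistent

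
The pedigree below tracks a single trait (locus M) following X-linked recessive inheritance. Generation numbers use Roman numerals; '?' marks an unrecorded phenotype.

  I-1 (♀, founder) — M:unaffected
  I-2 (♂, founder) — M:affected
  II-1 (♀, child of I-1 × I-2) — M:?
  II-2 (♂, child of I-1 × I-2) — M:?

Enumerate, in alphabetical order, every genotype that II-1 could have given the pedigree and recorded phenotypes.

M/I-1 un ·: X^MX^M|X^MX^m
M/I-2 aff ·: X^mY
M/II-1 ? I-1×I-2: X^MX^m|X^mX^m
M/II-2 ? I-1×I-2: X^MY|X^mY
⇒ M over [I-1,I-2,II-1,II-2]: 5 consistent

II-1 ∈ {X^MX^m, X^mX^m}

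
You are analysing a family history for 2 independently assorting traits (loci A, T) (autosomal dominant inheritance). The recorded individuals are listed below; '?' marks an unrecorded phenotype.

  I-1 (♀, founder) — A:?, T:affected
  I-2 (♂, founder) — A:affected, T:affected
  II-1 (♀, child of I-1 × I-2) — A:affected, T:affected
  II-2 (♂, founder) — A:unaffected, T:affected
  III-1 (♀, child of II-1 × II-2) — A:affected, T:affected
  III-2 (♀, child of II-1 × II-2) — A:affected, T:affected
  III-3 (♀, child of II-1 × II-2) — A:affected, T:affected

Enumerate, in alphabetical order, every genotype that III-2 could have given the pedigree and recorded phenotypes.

A/I-1 ? ·: aa|Aa|AA
A/I-2 aff ·: Aa|AA
A/II-1 aff I-1×I-2: Aa|AA
A/II-2 un ·: aa
A/III-1 aff II-1×II-2: Aa
A/III-2 aff II-1×II-2: Aa
A/III-3 aff II-1×II-2: Aa
⇒ A over [I-1,I-2,II-1,II-2,III-1,III-2,III-3]: 9 consistent
T/I-1 aff ·: Tt|TT
T/I-2 aff ·: Tt|TT
T/II-1 aff I-1×I-2: Tt|TT
T/II-2 aff ·: Tt|TT
T/III-1 aff II-1×II-2: Tt|TT
T/III-2 aff II-1×II-2: Tt|TT
T/III-3 aff II-1×II-2: Tt|TT
⇒ T over [I-1,I-2,II-1,II-2,III-1,III-2,III-3]: 84 consistent

III-2 ∈ {Aa TT, Aa Tt}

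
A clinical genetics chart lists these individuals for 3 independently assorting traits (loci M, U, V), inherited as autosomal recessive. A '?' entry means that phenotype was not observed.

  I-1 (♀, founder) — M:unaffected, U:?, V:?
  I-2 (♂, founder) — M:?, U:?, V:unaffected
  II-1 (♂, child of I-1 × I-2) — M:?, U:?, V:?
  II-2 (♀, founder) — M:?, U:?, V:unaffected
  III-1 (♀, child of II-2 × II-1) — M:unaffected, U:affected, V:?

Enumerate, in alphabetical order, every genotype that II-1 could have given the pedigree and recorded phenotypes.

M/I-1 un ·: MM|Mm
M/I-2 ? ·: MM|Mm|mm
M/II-1 ? I-1×I-2: MM|Mm|mm
M/II-2 ? ·: MM|Mm|mm
M/III-1 un II-2×II-1: MM|Mm
⇒ M over [I-1,I-2,II-1,II-2,III-1]: 45 consistent
U/I-1 ? ·: UU|Uu|uu
U/I-2 ? ·: UU|Uu|uu
U/II-1 ? I-1×I-2: Uu|uu
U/II-2 ? ·: Uu|uu
U/III-1 aff II-2×II-1: uu
⇒ U over [I-1,I-2,II-1,II-2,III-1]: 22 consistent
V/I-1 ? ·: VV|Vv|vv
V/I-2 un ·: VV|Vv
V/II-1 ? I-1×I-2: VV|Vv|vv
V/II-2 un ·: VV|Vv
V/III-1 ? II-2×II-1: VV|Vv|vv
⇒ V over [I-1,I-2,II-1,II-2,III-1]: 43 consistent

II-1 ∈ {MM Uu VV, MM Uu Vv, MM Uu vv, MM uu VV, MM uu Vv, MM uu vv, Mm Uu VV, Mm Uu Vv, Mm Uu vv, Mm uu VV, Mm uu Vv, Mm uu vv, mm Uu VV, mm Uu Vv, mm Uu vv, mm uu VV, mm uu Vv, mm uu vv}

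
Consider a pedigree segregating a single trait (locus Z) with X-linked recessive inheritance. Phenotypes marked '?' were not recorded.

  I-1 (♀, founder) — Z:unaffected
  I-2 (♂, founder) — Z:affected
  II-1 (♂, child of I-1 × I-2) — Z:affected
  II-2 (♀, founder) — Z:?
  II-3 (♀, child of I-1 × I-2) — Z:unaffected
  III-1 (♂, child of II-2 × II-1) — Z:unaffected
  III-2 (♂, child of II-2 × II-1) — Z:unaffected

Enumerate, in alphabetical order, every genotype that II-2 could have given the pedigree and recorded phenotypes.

II-2 ∈ {X^ZX^Z, X^ZX^z}

Z/I-1 un ·: X^ZX^z
Z/I-2 aff ·: X^zY
Z/II-1 aff I-1×I-2: X^zY
Z/II-2 ? ·: X^ZX^Z|X^ZX^z
Z/II-3 un I-1×I-2: X^ZX^z
Z/III-1 un II-2×II-1: X^ZY
Z/III-2 un II-2×II-1: X^ZY
⇒ Z over [I-1,I-2,II-1,II-2,II-3,III-1,III-2]: 2 consistent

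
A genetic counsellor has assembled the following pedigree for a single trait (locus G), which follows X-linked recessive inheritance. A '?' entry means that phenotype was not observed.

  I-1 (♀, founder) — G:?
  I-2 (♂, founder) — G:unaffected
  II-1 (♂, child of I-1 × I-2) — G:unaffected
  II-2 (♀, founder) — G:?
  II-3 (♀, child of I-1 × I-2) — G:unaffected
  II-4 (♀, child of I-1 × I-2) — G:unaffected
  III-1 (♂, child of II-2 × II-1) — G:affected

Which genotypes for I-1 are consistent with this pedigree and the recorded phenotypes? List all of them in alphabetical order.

G/I-1 ? ·: X^GX^G|X^GX^g
G/I-2 un ·: X^GY
G/II-1 un I-1×I-2: X^GY
G/II-2 ? ·: X^GX^g|X^gX^g
G/II-3 un I-1×I-2: X^GX^G|X^GX^g
G/II-4 un I-1×I-2: X^GX^G|X^GX^g
G/III-1 aff II-2×II-1: X^gY
⇒ G over [I-1,I-2,II-1,II-2,II-3,II-4,III-1]: 10 consistent

I-1 ∈ {X^GX^G, X^GX^g}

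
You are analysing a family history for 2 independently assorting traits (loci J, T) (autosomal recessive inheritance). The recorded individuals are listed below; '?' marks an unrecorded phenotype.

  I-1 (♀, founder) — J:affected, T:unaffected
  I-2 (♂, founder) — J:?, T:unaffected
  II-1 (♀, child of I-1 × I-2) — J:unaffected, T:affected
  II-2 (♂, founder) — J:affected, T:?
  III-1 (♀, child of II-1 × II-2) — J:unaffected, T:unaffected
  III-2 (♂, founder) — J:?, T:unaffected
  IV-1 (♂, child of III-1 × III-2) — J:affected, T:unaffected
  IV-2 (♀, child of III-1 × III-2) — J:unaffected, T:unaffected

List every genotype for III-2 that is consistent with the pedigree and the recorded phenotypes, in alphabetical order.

III-2 ∈ {Jj TT, Jj Tt, jj TT, jj Tt}

J/I-1 aff ·: jj
J/I-2 ? ·: JJ|Jj
J/II-1 un I-1×I-2: Jj
J/II-2 aff ·: jj
J/III-1 un II-1×II-2: Jj
J/III-2 ? ·: Jj|jj
J/IV-1 aff III-1×III-2: jj
J/IV-2 un III-1×III-2: JJ|Jj
⇒ J over [I-1,I-2,II-1,II-2,III-1,III-2,IV-1,IV-2]: 6 consistent
T/I-1 un ·: Tt
T/I-2 un ·: Tt
T/II-1 aff I-1×I-2: tt
T/II-2 ? ·: TT|Tt
T/III-1 un II-1×II-2: Tt
T/III-2 un ·: TT|Tt
T/IV-1 un III-1×III-2: TT|Tt
T/IV-2 un III-1×III-2: TT|Tt
⇒ T over [I-1,I-2,II-1,II-2,III-1,III-2,IV-1,IV-2]: 16 consistent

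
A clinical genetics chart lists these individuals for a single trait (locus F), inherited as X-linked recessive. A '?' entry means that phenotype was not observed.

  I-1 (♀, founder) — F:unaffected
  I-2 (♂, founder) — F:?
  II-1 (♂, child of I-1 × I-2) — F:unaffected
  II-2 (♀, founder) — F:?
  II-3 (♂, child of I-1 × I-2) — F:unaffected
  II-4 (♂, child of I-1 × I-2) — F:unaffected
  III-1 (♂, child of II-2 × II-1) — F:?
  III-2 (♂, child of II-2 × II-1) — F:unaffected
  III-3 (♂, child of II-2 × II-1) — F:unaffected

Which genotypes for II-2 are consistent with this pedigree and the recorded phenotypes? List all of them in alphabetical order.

F/I-1 un ·: X^FX^F|X^FX^f
F/I-2 ? ·: X^FY|X^fY
F/II-1 un I-1×I-2: X^FY
F/II-2 ? ·: X^FX^F|X^FX^f
F/II-3 un I-1×I-2: X^FY
F/II-4 un I-1×I-2: X^FY
F/III-1 ? II-2×II-1: X^FY|X^fY
F/III-2 un II-2×II-1: X^FY
F/III-3 un II-2×II-1: X^FY
⇒ F over [I-1,I-2,II-1,II-2,II-3,II-4,III-1,III-2,III-3]: 12 consistent

II-2 ∈ {X^FX^F, X^FX^f}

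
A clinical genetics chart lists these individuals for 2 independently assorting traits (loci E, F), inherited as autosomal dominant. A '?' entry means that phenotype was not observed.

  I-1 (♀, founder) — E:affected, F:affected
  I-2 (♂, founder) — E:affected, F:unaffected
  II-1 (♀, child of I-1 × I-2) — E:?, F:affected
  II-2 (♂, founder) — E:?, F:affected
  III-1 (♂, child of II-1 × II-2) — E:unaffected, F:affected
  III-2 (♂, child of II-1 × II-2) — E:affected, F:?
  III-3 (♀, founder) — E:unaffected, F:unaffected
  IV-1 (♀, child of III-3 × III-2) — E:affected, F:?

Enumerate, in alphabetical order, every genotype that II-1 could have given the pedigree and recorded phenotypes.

E/I-1 aff ·: Ee|EE
E/I-2 aff ·: Ee|EE
E/II-1 ? I-1×I-2: ee|Ee
E/II-2 ? ·: ee|Ee
E/III-1 un II-1×II-2: ee
E/III-2 aff II-1×II-2: Ee|EE
E/III-3 un ·: ee
E/IV-1 aff III-3×III-2: Ee
⇒ E over [I-1,I-2,II-1,II-2,III-1,III-2,III-3,IV-1]: 10 consistent
F/I-1 aff ·: Ff|FF
F/I-2 un ·: ff
F/II-1 aff I-1×I-2: Ff
F/II-2 aff ·: Ff|FF
F/III-1 aff II-1×II-2: Ff|FF
F/III-2 ? II-1×II-2: ff|Ff|FF
F/III-3 un ·: ff
F/IV-1 ? III-3×III-2: ff|Ff
⇒ F over [I-1,I-2,II-1,II-2,III-1,III-2,III-3,IV-1]: 28 consistent

II-1 ∈ {Ee Ff, ee Ff}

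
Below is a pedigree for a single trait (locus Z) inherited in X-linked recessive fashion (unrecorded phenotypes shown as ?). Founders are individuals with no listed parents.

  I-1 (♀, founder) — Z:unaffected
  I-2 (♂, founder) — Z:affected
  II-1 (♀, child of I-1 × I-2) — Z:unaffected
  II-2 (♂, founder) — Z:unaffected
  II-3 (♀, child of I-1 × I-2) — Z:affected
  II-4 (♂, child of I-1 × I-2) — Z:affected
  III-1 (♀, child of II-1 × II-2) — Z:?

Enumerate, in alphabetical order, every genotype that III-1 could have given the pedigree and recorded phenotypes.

Z/I-1 un ·: X^ZX^z
Z/I-2 aff ·: X^zY
Z/II-1 un I-1×I-2: X^ZX^z
Z/II-2 un ·: X^ZY
Z/II-3 aff I-1×I-2: X^zX^z
Z/II-4 aff I-1×I-2: X^zY
Z/III-1 ? II-1×II-2: X^ZX^Z|X^ZX^z
⇒ Z over [I-1,I-2,II-1,II-2,II-3,II-4,III-1]: 2 consistent

III-1 ∈ {X^ZX^Z, X^ZX^z}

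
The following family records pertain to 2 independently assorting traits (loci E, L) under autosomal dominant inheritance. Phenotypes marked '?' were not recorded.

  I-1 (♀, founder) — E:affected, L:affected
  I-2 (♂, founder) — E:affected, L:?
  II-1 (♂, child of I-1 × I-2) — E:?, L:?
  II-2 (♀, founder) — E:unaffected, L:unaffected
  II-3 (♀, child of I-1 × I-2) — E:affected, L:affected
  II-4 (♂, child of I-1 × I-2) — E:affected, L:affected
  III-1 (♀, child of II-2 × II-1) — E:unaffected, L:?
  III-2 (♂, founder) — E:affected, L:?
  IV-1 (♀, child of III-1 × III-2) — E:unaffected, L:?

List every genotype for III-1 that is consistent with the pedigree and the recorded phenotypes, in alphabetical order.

E/I-1 aff ·: Ee|EE
E/I-2 aff ·: Ee|EE
E/II-1 ? I-1×I-2: ee|Ee
E/II-2 un ·: ee
E/II-3 aff I-1×I-2: Ee|EE
E/II-4 aff I-1×I-2: Ee|EE
E/III-1 un II-2×II-1: ee
E/III-2 aff ·: Ee
E/IV-1 un III-1×III-2: ee
⇒ E over [I-1,I-2,II-1,II-2,II-3,II-4,III-1,III-2,IV-1]: 16 consistent
L/I-1 aff ·: Ll|LL
L/I-2 ? ·: ll|Ll|LL
L/II-1 ? I-1×I-2: ll|Ll|LL
L/II-2 un ·: ll
L/II-3 aff I-1×I-2: Ll|LL
L/II-4 aff I-1×I-2: Ll|LL
L/III-1 ? II-2×II-1: ll|Ll
L/III-2 ? ·: ll|Ll|LL
L/IV-1 ? III-1×III-2: ll|Ll|LL
⇒ L over [I-1,I-2,II-1,II-2,II-3,II-4,III-1,III-2,IV-1]: 265 consistent

III-1 ∈ {ee Ll, ee ll}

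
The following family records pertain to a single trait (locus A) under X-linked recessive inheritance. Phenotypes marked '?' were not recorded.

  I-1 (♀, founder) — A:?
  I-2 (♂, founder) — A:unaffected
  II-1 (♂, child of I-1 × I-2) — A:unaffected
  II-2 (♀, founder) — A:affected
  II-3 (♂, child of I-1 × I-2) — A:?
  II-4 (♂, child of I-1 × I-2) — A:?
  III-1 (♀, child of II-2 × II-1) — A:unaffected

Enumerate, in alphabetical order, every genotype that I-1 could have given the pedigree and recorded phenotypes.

A/I-1 ? ·: X^AX^A|X^AX^a
A/I-2 un ·: X^AY
A/II-1 un I-1×I-2: X^AY
A/II-2 aff ·: X^aX^a
A/II-3 ? I-1×I-2: X^AY|X^aY
A/II-4 ? I-1×I-2: X^AY|X^aY
A/III-1 un II-2×II-1: X^AX^a
⇒ A over [I-1,I-2,II-1,II-2,II-3,II-4,III-1]: 5 consistent

I-1 ∈ {X^AX^A, X^AX^a}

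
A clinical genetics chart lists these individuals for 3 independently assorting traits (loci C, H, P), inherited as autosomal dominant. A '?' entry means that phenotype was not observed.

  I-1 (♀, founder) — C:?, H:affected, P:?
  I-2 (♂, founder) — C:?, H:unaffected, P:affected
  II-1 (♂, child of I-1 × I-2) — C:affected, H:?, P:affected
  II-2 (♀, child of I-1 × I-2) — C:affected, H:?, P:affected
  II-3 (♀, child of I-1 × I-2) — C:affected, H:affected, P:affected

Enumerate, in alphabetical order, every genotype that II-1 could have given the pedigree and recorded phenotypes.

C/I-1 ? ·: cc|Cc|CC
C/I-2 ? ·: cc|Cc|CC
C/II-1 aff I-1×I-2: Cc|CC
C/II-2 aff I-1×I-2: Cc|CC
C/II-3 aff I-1×I-2: Cc|CC
⇒ C over [I-1,I-2,II-1,II-2,II-3]: 29 consistent
H/I-1 aff ·: Hh|HH
H/I-2 un ·: hh
H/II-1 ? I-1×I-2: hh|Hh
H/II-2 ? I-1×I-2: hh|Hh
H/II-3 aff I-1×I-2: Hh
⇒ H over [I-1,I-2,II-1,II-2,II-3]: 5 consistent
P/I-1 ? ·: pp|Pp|PP
P/I-2 aff ·: Pp|PP
P/II-1 aff I-1×I-2: Pp|PP
P/II-2 aff I-1×I-2: Pp|PP
P/II-3 aff I-1×I-2: Pp|PP
⇒ P over [I-1,I-2,II-1,II-2,II-3]: 27 consistent

II-1 ∈ {CC Hh PP, CC Hh Pp, CC hh PP, CC hh Pp, Cc Hh PP, Cc Hh Pp, Cc hh PP, Cc hh Pp}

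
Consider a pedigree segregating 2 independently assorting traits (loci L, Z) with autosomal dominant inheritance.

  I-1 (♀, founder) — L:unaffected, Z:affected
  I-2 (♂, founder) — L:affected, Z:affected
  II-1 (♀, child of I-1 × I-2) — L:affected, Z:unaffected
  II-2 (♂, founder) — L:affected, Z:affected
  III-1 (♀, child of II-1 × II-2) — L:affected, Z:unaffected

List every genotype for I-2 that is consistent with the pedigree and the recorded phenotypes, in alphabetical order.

I-2 ∈ {LL Zz, Ll Zz}

L/I-1 un ·: ll
L/I-2 aff ·: Ll|LL
L/II-1 aff I-1×I-2: Ll
L/II-2 aff ·: Ll|LL
L/III-1 aff II-1×II-2: Ll|LL
⇒ L over [I-1,I-2,II-1,II-2,III-1]: 8 consistent
Z/I-1 aff ·: Zz
Z/I-2 aff ·: Zz
Z/II-1 un I-1×I-2: zz
Z/II-2 aff ·: Zz
Z/III-1 un II-1×II-2: zz
⇒ Z over [I-1,I-2,II-1,II-2,III-1]: 1 consistent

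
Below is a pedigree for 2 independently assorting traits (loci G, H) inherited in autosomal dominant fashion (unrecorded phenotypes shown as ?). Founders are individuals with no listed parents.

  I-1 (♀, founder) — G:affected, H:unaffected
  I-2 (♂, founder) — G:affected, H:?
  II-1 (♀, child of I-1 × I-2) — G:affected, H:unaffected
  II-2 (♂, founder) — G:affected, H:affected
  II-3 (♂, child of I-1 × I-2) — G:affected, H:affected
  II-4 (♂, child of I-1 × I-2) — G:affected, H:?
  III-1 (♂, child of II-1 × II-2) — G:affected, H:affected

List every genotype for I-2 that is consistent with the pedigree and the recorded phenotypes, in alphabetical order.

G/I-1 aff ·: Gg|GG
G/I-2 aff ·: Gg|GG
G/II-1 aff I-1×I-2: Gg|GG
G/II-2 aff ·: Gg|GG
G/II-3 aff I-1×I-2: Gg|GG
G/II-4 aff I-1×I-2: Gg|GG
G/III-1 aff II-1×II-2: Gg|GG
⇒ G over [I-1,I-2,II-1,II-2,II-3,II-4,III-1]: 87 consistent
H/I-1 un ·: hh
H/I-2 ? ·: Hh
H/II-1 un I-1×I-2: hh
H/II-2 aff ·: Hh|HH
H/II-3 aff I-1×I-2: Hh
H/II-4 ? I-1×I-2: hh|Hh
H/III-1 aff II-1×II-2: Hh
⇒ H over [I-1,I-2,II-1,II-2,II-3,II-4,III-1]: 4 consistent

I-2 ∈ {GG Hh, Gg Hh}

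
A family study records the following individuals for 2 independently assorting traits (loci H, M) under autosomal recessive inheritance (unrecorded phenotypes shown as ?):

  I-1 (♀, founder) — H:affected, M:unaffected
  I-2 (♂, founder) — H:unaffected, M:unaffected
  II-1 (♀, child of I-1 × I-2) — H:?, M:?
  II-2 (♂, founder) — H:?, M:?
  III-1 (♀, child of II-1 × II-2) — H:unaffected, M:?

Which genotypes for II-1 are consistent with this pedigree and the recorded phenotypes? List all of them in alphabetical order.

H/I-1 aff ·: hh
H/I-2 un ·: HH|Hh
H/II-1 ? I-1×I-2: Hh|hh
H/II-2 ? ·: HH|Hh|hh
H/III-1 un II-1×II-2: HH|Hh
⇒ H over [I-1,I-2,II-1,II-2,III-1]: 12 consistent
M/I-1 un ·: MM|Mm
M/I-2 un ·: MM|Mm
M/II-1 ? I-1×I-2: MM|Mm|mm
M/II-2 ? ·: MM|Mm|mm
M/III-1 ? II-1×II-2: MM|Mm|mm
⇒ M over [I-1,I-2,II-1,II-2,III-1]: 41 consistent

II-1 ∈ {Hh MM, Hh Mm, Hh mm, hh MM, hh Mm, hh mm}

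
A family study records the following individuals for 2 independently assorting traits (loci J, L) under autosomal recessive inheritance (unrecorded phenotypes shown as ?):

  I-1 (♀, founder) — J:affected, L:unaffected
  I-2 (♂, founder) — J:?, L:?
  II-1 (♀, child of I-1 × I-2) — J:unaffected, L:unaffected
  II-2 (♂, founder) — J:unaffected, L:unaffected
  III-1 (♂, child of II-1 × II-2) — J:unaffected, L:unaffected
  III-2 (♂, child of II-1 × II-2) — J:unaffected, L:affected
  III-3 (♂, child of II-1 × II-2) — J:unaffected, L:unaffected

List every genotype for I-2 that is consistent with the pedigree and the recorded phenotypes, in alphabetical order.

I-2 ∈ {JJ LL, JJ Ll, JJ ll, Jj LL, Jj Ll, Jj ll}

J/I-1 aff ·: jj
J/I-2 ? ·: JJ|Jj
J/II-1 un I-1×I-2: Jj
J/II-2 un ·: JJ|Jj
J/III-1 un II-1×II-2: JJ|Jj
J/III-2 un II-1×II-2: JJ|Jj
J/III-3 un II-1×II-2: JJ|Jj
⇒ J over [I-1,I-2,II-1,II-2,III-1,III-2,III-3]: 32 consistent
L/I-1 un ·: LL|Ll
L/I-2 ? ·: LL|Ll|ll
L/II-1 un I-1×I-2: Ll
L/II-2 un ·: Ll
L/III-1 un II-1×II-2: LL|Ll
L/III-2 aff II-1×II-2: ll
L/III-3 un II-1×II-2: LL|Ll
⇒ L over [I-1,I-2,II-1,II-2,III-1,III-2,III-3]: 20 consistent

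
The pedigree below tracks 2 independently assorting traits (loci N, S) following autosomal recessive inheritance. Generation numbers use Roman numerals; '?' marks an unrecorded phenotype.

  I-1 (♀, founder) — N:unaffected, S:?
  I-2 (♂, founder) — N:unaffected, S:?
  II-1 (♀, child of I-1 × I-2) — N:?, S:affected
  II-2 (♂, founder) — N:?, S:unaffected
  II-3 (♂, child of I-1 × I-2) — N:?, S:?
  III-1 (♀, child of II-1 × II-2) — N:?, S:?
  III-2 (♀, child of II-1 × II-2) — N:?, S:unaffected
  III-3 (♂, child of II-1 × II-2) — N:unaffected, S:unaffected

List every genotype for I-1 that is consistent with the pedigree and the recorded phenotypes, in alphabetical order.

I-1 ∈ {NN Ss, NN ss, Nn Ss, Nn ss}

N/I-1 un ·: NN|Nn
N/I-2 un ·: NN|Nn
N/II-1 ? I-1×I-2: NN|Nn|nn
N/II-2 ? ·: NN|Nn|nn
N/II-3 ? I-1×I-2: NN|Nn|nn
N/III-1 ? II-1×II-2: NN|Nn|nn
N/III-2 ? II-1×II-2: NN|Nn|nn
N/III-3 un II-1×II-2: NN|Nn
⇒ N over [I-1,I-2,II-1,II-2,II-3,III-1,III-2,III-3]: 305 consistent
S/I-1 ? ·: Ss|ss
S/I-2 ? ·: Ss|ss
S/II-1 aff I-1×I-2: ss
S/II-2 un ·: SS|Ss
S/II-3 ? I-1×I-2: SS|Ss|ss
S/III-1 ? II-1×II-2: Ss|ss
S/III-2 un II-1×II-2: Ss
S/III-3 un II-1×II-2: Ss
⇒ S over [I-1,I-2,II-1,II-2,II-3,III-1,III-2,III-3]: 24 consistent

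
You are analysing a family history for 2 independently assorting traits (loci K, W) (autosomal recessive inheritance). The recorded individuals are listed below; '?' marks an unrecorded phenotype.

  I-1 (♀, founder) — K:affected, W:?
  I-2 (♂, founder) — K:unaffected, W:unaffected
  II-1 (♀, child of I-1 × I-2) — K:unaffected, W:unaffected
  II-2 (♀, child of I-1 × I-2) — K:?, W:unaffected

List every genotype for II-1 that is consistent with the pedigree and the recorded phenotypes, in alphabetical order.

II-1 ∈ {Kk WW, Kk Ww}

K/I-1 aff ·: kk
K/I-2 un ·: KK|Kk
K/II-1 un I-1×I-2: Kk
K/II-2 ? I-1×I-2: Kk|kk
⇒ K over [I-1,I-2,II-1,II-2]: 3 consistent
W/I-1 ? ·: WW|Ww|ww
W/I-2 un ·: WW|Ww
W/II-1 un I-1×I-2: WW|Ww
W/II-2 un I-1×I-2: WW|Ww
⇒ W over [I-1,I-2,II-1,II-2]: 15 consistent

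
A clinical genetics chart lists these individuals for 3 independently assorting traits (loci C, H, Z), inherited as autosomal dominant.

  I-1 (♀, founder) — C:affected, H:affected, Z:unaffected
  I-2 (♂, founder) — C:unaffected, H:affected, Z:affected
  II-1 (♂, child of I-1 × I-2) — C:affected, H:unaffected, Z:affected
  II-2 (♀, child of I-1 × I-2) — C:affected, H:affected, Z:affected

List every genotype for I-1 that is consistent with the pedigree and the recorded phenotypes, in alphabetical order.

C/I-1 aff ·: Cc|CC
C/I-2 un ·: cc
C/II-1 aff I-1×I-2: Cc
C/II-2 aff I-1×I-2: Cc
⇒ C over [I-1,I-2,II-1,II-2]: 2 consistent
H/I-1 aff ·: Hh
H/I-2 aff ·: Hh
H/II-1 un I-1×I-2: hh
H/II-2 aff I-1×I-2: Hh|HH
⇒ H over [I-1,I-2,II-1,II-2]: 2 consistent
Z/I-1 un ·: zz
Z/I-2 aff ·: Zz|ZZ
Z/II-1 aff I-1×I-2: Zz
Z/II-2 aff I-1×I-2: Zz
⇒ Z over [I-1,I-2,II-1,II-2]: 2 consistent

I-1 ∈ {CC Hh zz, Cc Hh zz}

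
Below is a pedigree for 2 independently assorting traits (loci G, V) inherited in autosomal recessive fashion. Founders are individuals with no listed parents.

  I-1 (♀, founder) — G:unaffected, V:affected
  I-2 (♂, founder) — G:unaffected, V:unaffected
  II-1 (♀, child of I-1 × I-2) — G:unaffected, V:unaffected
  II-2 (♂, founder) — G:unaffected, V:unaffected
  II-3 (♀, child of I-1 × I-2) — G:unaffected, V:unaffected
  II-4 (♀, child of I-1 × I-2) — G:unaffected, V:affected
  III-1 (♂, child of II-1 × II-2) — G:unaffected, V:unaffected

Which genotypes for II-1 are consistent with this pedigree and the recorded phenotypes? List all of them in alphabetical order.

II-1 ∈ {GG Vv, Gg Vv}

G/I-1 un ·: GG|Gg
G/I-2 un ·: GG|Gg
G/II-1 un I-1×I-2: GG|Gg
G/II-2 un ·: GG|Gg
G/II-3 un I-1×I-2: GG|Gg
G/II-4 un I-1×I-2: GG|Gg
G/III-1 un II-1×II-2: GG|Gg
⇒ G over [I-1,I-2,II-1,II-2,II-3,II-4,III-1]: 87 consistent
V/I-1 aff ·: vv
V/I-2 un ·: Vv
V/II-1 un I-1×I-2: Vv
V/II-2 un ·: VV|Vv
V/II-3 un I-1×I-2: Vv
V/II-4 aff I-1×I-2: vv
V/III-1 un II-1×II-2: VV|Vv
⇒ V over [I-1,I-2,II-1,II-2,II-3,II-4,III-1]: 4 consistent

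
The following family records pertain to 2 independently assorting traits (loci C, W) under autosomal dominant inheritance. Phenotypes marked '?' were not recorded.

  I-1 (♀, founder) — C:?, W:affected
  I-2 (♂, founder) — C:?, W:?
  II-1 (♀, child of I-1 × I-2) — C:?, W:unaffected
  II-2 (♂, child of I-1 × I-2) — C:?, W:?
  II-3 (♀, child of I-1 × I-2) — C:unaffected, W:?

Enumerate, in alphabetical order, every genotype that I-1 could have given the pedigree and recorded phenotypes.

C/I-1 ? ·: cc|Cc
C/I-2 ? ·: cc|Cc
C/II-1 ? I-1×I-2: cc|Cc|CC
C/II-2 ? I-1×I-2: cc|Cc|CC
C/II-3 un I-1×I-2: cc
⇒ C over [I-1,I-2,II-1,II-2,II-3]: 18 consistent
W/I-1 aff ·: Ww
W/I-2 ? ·: ww|Ww
W/II-1 un I-1×I-2: ww
W/II-2 ? I-1×I-2: ww|Ww|WW
W/II-3 ? I-1×I-2: ww|Ww|WW
⇒ W over [I-1,I-2,II-1,II-2,II-3]: 13 consistent

I-1 ∈ {Cc Ww, cc Ww}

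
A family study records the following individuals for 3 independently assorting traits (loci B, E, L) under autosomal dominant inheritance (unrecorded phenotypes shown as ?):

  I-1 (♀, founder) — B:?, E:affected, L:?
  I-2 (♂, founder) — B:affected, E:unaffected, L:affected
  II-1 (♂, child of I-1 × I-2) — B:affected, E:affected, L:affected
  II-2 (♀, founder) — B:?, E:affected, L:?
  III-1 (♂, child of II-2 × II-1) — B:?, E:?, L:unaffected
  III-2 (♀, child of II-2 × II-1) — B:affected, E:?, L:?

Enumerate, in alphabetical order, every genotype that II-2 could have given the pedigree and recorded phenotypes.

B/I-1 ? ·: bb|Bb|BB
B/I-2 aff ·: Bb|BB
B/II-1 aff I-1×I-2: Bb|BB
B/II-2 ? ·: bb|Bb|BB
B/III-1 ? II-2×II-1: bb|Bb|BB
B/III-2 aff II-2×II-1: Bb|BB
⇒ B over [I-1,I-2,II-1,II-2,III-1,III-2]: 84 consistent
E/I-1 aff ·: Ee|EE
E/I-2 un ·: ee
E/II-1 aff I-1×I-2: Ee
E/II-2 aff ·: Ee|EE
E/III-1 ? II-2×II-1: ee|Ee|EE
E/III-2 ? II-2×II-1: ee|Ee|EE
⇒ E over [I-1,I-2,II-1,II-2,III-1,III-2]: 26 consistent
L/I-1 ? ·: ll|Ll|LL
L/I-2 aff ·: Ll|LL
L/II-1 aff I-1×I-2: Ll
L/II-2 ? ·: ll|Ll
L/III-1 un II-2×II-1: ll
L/III-2 ? II-2×II-1: ll|Ll|LL
⇒ L over [I-1,I-2,II-1,II-2,III-1,III-2]: 25 consistent

II-2 ∈ {BB EE Ll, BB EE ll, BB Ee Ll, BB Ee ll, Bb EE Ll, Bb EE ll, Bb Ee Ll, Bb Ee ll, bb EE Ll, bb EE ll, bb Ee Ll, bb Ee ll}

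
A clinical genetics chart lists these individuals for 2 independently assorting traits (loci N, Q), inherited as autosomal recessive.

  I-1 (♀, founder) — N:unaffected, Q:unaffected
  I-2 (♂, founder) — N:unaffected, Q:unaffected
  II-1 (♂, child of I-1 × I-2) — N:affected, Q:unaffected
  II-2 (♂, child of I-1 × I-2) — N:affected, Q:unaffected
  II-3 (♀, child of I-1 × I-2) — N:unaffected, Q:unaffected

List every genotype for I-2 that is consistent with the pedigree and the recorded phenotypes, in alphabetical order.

I-2 ∈ {Nn QQ, Nn Qq}

N/I-1 un ·: Nn
N/I-2 un ·: Nn
N/II-1 aff I-1×I-2: nn
N/II-2 aff I-1×I-2: nn
N/II-3 un I-1×I-2: NN|Nn
⇒ N over [I-1,I-2,II-1,II-2,II-3]: 2 consistent
Q/I-1 un ·: QQ|Qq
Q/I-2 un ·: QQ|Qq
Q/II-1 un I-1×I-2: QQ|Qq
Q/II-2 un I-1×I-2: QQ|Qq
Q/II-3 un I-1×I-2: QQ|Qq
⇒ Q over [I-1,I-2,II-1,II-2,II-3]: 25 consistent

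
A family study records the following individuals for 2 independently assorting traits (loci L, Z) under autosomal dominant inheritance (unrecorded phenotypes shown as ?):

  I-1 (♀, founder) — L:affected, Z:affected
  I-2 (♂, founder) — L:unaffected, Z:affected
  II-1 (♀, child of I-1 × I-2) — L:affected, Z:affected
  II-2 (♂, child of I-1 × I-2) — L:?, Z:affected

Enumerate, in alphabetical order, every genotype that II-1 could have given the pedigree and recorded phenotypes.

L/I-1 aff ·: Ll|LL
L/I-2 un ·: ll
L/II-1 aff I-1×I-2: Ll
L/II-2 ? I-1×I-2: ll|Ll
⇒ L over [I-1,I-2,II-1,II-2]: 3 consistent
Z/I-1 aff ·: Zz|ZZ
Z/I-2 aff ·: Zz|ZZ
Z/II-1 aff I-1×I-2: Zz|ZZ
Z/II-2 aff I-1×I-2: Zz|ZZ
⇒ Z over [I-1,I-2,II-1,II-2]: 13 consistent

II-1 ∈ {Ll ZZ, Ll Zz}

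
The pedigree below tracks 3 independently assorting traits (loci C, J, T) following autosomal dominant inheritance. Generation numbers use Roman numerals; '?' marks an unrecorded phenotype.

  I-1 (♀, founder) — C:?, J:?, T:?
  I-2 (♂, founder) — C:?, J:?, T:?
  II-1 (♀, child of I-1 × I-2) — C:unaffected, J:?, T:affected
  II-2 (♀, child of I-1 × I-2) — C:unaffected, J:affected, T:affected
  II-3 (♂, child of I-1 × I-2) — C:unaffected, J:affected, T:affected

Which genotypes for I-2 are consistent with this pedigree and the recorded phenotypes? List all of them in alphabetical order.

I-2 ∈ {Cc JJ TT, Cc JJ Tt, Cc JJ tt, Cc Jj TT, Cc Jj Tt, Cc Jj tt, Cc jj TT, Cc jj Tt, Cc jj tt, cc JJ TT, cc JJ Tt, cc JJ tt, cc Jj TT, cc Jj Tt, cc Jj tt, cc jj TT, cc jj Tt, cc jj tt}

C/I-1 ? ·: cc|Cc
C/I-2 ? ·: cc|Cc
C/II-1 un I-1×I-2: cc
C/II-2 un I-1×I-2: cc
C/II-3 un I-1×I-2: cc
⇒ C over [I-1,I-2,II-1,II-2,II-3]: 4 consistent
J/I-1 ? ·: jj|Jj|JJ
J/I-2 ? ·: jj|Jj|JJ
J/II-1 ? I-1×I-2: jj|Jj|JJ
J/II-2 aff I-1×I-2: Jj|JJ
J/II-3 aff I-1×I-2: Jj|JJ
⇒ J over [I-1,I-2,II-1,II-2,II-3]: 35 consistent
T/I-1 ? ·: tt|Tt|TT
T/I-2 ? ·: tt|Tt|TT
T/II-1 aff I-1×I-2: Tt|TT
T/II-2 aff I-1×I-2: Tt|TT
T/II-3 aff I-1×I-2: Tt|TT
⇒ T over [I-1,I-2,II-1,II-2,II-3]: 29 consistent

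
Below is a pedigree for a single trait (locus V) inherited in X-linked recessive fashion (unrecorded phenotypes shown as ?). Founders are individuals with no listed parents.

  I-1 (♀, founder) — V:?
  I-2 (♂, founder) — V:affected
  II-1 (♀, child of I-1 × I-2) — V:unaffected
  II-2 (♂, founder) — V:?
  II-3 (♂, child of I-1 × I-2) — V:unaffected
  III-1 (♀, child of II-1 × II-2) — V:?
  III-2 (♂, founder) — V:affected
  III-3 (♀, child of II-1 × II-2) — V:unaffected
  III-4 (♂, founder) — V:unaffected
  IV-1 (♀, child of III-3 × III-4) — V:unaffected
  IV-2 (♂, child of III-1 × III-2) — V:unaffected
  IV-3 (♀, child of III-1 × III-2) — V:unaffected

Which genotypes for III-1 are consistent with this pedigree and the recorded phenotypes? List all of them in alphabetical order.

V/I-1 ? ·: X^VX^V|X^VX^v
V/I-2 aff ·: X^vY
V/II-1 un I-1×I-2: X^VX^v
V/II-2 ? ·: X^VY|X^vY
V/II-3 un I-1×I-2: X^VY
V/III-1 ? II-1×II-2: X^VX^V|X^VX^v
V/III-2 aff ·: X^vY
V/III-3 un II-1×II-2: X^VX^V|X^VX^v
V/III-4 un ·: X^VY
V/IV-1 un III-3×III-4: X^VX^V|X^VX^v
V/IV-2 un III-1×III-2: X^VY
V/IV-3 un III-1×III-2: X^VX^v
⇒ V over [I-1,I-2,II-1,II-2,II-3,III-1,III-2,III-3,III-4,IV-1,IV-2,IV-3]: 16 consistent

III-1 ∈ {X^VX^V, X^VX^v}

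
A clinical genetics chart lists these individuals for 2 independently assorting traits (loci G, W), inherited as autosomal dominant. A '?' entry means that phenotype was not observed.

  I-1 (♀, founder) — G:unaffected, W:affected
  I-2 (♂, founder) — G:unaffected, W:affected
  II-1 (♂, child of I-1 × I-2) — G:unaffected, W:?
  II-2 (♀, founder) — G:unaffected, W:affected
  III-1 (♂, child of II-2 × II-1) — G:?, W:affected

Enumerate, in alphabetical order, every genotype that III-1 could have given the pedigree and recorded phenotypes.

III-1 ∈ {gg WW, gg Ww}

G/I-1 un ·: gg
G/I-2 un ·: gg
G/II-1 un I-1×I-2: gg
G/II-2 un ·: gg
G/III-1 ? II-2×II-1: gg
⇒ G over [I-1,I-2,II-1,II-2,III-1]: 1 consistent
W/I-1 aff ·: Ww|WW
W/I-2 aff ·: Ww|WW
W/II-1 ? I-1×I-2: ww|Ww|WW
W/II-2 aff ·: Ww|WW
W/III-1 aff II-2×II-1: Ww|WW
⇒ W over [I-1,I-2,II-1,II-2,III-1]: 26 consistent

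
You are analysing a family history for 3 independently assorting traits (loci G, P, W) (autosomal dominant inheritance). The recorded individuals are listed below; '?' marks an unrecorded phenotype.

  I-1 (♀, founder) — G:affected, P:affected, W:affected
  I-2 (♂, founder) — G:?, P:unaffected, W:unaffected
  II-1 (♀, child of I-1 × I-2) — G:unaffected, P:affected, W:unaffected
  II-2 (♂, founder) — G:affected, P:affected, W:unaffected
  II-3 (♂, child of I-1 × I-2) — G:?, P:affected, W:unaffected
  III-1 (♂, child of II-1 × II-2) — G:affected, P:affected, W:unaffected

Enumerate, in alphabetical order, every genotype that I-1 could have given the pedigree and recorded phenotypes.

I-1 ∈ {Gg PP Ww, Gg Pp Ww}

G/I-1 aff ·: Gg
G/I-2 ? ·: gg|Gg
G/II-1 un I-1×I-2: gg
G/II-2 aff ·: Gg|GG
G/II-3 ? I-1×I-2: gg|Gg|GG
G/III-1 aff II-1×II-2: Gg
⇒ G over [I-1,I-2,II-1,II-2,II-3,III-1]: 10 consistent
P/I-1 aff ·: Pp|PP
P/I-2 un ·: pp
P/II-1 aff I-1×I-2: Pp
P/II-2 aff ·: Pp|PP
P/II-3 aff I-1×I-2: Pp
P/III-1 aff II-1×II-2: Pp|PP
⇒ P over [I-1,I-2,II-1,II-2,II-3,III-1]: 8 consistent
W/I-1 aff ·: Ww
W/I-2 un ·: ww
W/II-1 un I-1×I-2: ww
W/II-2 un ·: ww
W/II-3 un I-1×I-2: ww
W/III-1 un II-1×II-2: ww
⇒ W over [I-1,I-2,II-1,II-2,II-3,III-1]: 1 consistent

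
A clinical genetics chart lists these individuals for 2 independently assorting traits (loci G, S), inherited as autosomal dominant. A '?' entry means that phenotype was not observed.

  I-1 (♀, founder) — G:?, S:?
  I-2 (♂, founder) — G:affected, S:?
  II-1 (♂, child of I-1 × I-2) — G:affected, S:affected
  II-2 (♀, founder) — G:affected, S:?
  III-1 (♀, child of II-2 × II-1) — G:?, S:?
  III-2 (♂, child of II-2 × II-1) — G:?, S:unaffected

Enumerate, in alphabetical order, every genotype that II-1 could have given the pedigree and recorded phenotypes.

G/I-1 ? ·: gg|Gg|GG
G/I-2 aff ·: Gg|GG
G/II-1 aff I-1×I-2: Gg|GG
G/II-2 aff ·: Gg|GG
G/III-1 ? II-2×II-1: gg|Gg|GG
G/III-2 ? II-2×II-1: gg|Gg|GG
⇒ G over [I-1,I-2,II-1,II-2,III-1,III-2]: 85 consistent
S/I-1 ? ·: ss|Ss|SS
S/I-2 ? ·: ss|Ss|SS
S/II-1 aff I-1×I-2: Ss
S/II-2 ? ·: ss|Ss
S/III-1 ? II-2×II-1: ss|Ss|SS
S/III-2 un II-2×II-1: ss
⇒ S over [I-1,I-2,II-1,II-2,III-1,III-2]: 35 consistent

II-1 ∈ {GG Ss, Gg Ss}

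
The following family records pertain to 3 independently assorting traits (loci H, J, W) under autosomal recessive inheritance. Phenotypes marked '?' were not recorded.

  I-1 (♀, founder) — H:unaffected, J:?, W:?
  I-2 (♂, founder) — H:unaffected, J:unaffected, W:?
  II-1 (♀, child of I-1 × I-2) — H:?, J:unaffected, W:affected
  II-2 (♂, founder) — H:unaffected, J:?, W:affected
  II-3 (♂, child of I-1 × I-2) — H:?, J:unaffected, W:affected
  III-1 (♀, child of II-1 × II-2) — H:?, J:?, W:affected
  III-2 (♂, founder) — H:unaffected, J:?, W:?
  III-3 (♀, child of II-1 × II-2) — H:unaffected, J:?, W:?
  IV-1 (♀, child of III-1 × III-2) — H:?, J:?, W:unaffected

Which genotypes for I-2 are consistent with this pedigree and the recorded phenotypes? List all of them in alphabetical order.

H/I-1 un ·: HH|Hh
H/I-2 un ·: HH|Hh
H/II-1 ? I-1×I-2: HH|Hh|hh
H/II-2 un ·: HH|Hh
H/II-3 ? I-1×I-2: HH|Hh|hh
H/III-1 ? II-1×II-2: HH|Hh|hh
H/III-2 un ·: HH|Hh
H/III-3 un II-1×II-2: HH|Hh
H/IV-1 ? III-1×III-2: HH|Hh|hh
⇒ H over [I-1,I-2,II-1,II-2,II-3,III-1,III-2,III-3,IV-1]: 457 consistent
J/I-1 ? ·: JJ|Jj|jj
J/I-2 un ·: JJ|Jj
J/II-1 un I-1×I-2: JJ|Jj
J/II-2 ? ·: JJ|Jj|jj
J/II-3 un I-1×I-2: JJ|Jj
J/III-1 ? II-1×II-2: JJ|Jj|jj
J/III-2 ? ·: JJ|Jj|jj
J/III-3 ? II-1×II-2: JJ|Jj|jj
J/IV-1 ? III-1×III-2: JJ|Jj|jj
⇒ J over [I-1,I-2,II-1,II-2,II-3,III-1,III-2,III-3,IV-1]: 943 consistent
W/I-1 ? ·: Ww|ww
W/I-2 ? ·: Ww|ww
W/II-1 aff I-1×I-2: ww
W/II-2 aff ·: ww
W/II-3 aff I-1×I-2: ww
W/III-1 aff II-1×II-2: ww
W/III-2 ? ·: WW|Ww
W/III-3 ? II-1×II-2: ww
W/IV-1 un III-1×III-2: Ww
⇒ W over [I-1,I-2,II-1,II-2,II-3,III-1,III-2,III-3,IV-1]: 8 consistent

I-2 ∈ {HH JJ Ww, HH JJ ww, HH Jj Ww, HH Jj ww, Hh JJ Ww, Hh JJ ww, Hh Jj Ww, Hh Jj ww}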